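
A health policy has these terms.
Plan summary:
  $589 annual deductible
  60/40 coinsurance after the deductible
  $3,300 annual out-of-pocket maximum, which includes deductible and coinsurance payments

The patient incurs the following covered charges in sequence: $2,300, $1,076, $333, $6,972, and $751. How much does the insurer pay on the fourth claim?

Claim 1 ($2,300): deductible takes $589, $1,711 remains; coinsurance $1,711 × 40% = $684.40. Patient pays $1,273.40; OOP now $1,273.40. Insurer: $2,300 − $1,273.40 = $1,026.60.
Claim 2 ($1,076): deductible already satisfied, so patient's share is 40% × $1,076 = $430.40. Cost to patient: $430.40. OOP to date $1,703.80. Insurer: $1,076 − $430.40 = $645.60.
Claim 3 ($333): deductible met; 40% of $333 = $133.20. Patient owes $133.20 (running OOP $1,837). Plan pays $333 − $133.20 = $199.80.
Claim 4 ($6,972): deductible met; 40% of $6,972 = $2,788.80. That would push OOP to $4,625.80, over the $3,300 cap, so patient pays $3,300 − $1,837 = $1,463. Plan pays $6,972 − $1,463 = $5,509.

$5,509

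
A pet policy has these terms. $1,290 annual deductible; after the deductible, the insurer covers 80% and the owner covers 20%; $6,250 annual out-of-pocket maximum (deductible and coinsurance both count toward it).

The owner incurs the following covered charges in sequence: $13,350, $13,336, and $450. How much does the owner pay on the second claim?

#1 ($13,350): $1,290 to deductible, leaving $12,060; 20% of $12,060 = $2,412. Owner pays $3,702; OOP now $3,702.
#2 ($13,336): deductible already satisfied, so owner's share is 20% × $13,336 = $2,667.20. Adding that to $3,702 gives $6,369.20, past the $6,250 cap; owner pays only $6,250 − $3,702 = $2,548.

$2,548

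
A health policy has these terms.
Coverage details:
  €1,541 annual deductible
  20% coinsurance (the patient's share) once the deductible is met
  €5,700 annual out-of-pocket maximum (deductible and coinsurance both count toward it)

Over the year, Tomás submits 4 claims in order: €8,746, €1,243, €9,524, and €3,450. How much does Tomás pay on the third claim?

€1,904.80

Bill 1, €8,746: €1,541 finishes the deductible; €7,205 goes to coinsurance; coinsurance €7,205 × 20% = €1,441. Cost to patient: €2,982. OOP to date €2,982.
Bill 2, €1,243: deductible met; 20% of €1,243 = €248.60. Cost to patient: €248.60. OOP to date €3,230.60.
Bill 3, €9,524: deductible met; 20% of €9,524 = €1,904.80. Patient owes €1,904.80 (running OOP €5,135.40).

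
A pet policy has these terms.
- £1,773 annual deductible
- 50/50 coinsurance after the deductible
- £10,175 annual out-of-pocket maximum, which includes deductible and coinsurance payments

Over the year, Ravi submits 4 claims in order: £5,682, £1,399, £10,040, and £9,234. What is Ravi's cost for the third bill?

Bill 1, £5,682: £1,773 to deductible, leaving £3,909; owner's 50% is £1,954.50. Cost to owner: £3,727.50. OOP to date £3,727.50.
Bill 2, £1,399: 50% coinsurance on £1,399 = £699.50. Owner owes £699.50 (running OOP £4,427).
Bill 3, £10,040: deductible met; 50% of £10,040 = £5,020. Cost to owner: £5,020. OOP to date £9,447.

£5,020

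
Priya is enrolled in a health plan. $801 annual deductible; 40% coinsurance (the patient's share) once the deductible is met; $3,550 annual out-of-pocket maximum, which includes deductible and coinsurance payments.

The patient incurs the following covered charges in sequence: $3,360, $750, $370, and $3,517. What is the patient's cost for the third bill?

$148

#1 ($3,360): $801 finishes the deductible; $2,559 goes to coinsurance; patient's 40% is $1,023.60. Patient owes $1,824.60 (running OOP $1,824.60).
#2 ($750): deductible already satisfied, so patient's share is 40% × $750 = $300. Patient pays $300; OOP now $2,124.60.
#3 ($370): 40% coinsurance on $370 = $148. Cost to patient: $148. OOP to date $2,272.60.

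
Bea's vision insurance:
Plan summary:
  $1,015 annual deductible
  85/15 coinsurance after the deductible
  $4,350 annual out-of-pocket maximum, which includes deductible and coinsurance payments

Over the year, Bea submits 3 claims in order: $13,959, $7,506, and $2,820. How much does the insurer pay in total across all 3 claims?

Bill 1, $13,959: $1,015 to deductible, leaving $12,944; coinsurance $12,944 × 15% = $1,941.60. Member owes $2,956.60 (running OOP $2,956.60). Insurer: $13,959 − $2,956.60 = $11,002.40.
Bill 2, $7,506: 15% coinsurance on $7,506 = $1,125.90. Cost to member: $1,125.90. OOP to date $4,082.50. Plan pays $7,506 − $1,125.90 = $6,380.10.
Bill 3, $2,820: deductible met; 15% of $2,820 = $423. Adding that to $4,082.50 gives $4,505.50, past the $4,350 cap; member pays only $4,350 − $4,082.50 = $267.50. Insurer: $2,820 − $267.50 = $2,552.50.
Insurer total = bills − member's total = $24,285 − $4,350 = $19,935.

$19,935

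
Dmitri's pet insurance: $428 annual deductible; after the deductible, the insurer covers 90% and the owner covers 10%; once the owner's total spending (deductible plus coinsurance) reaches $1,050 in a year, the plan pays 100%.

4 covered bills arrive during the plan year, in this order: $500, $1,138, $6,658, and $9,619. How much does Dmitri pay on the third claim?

Bill 1, $500: $428 to deductible, leaving $72; owner's 10% is $7.20. Owner pays $435.20; OOP now $435.20.
Bill 2, $1,138: deductible met; 10% of $1,138 = $113.80. Owner pays $113.80; OOP now $549.
Bill 3, $6,658: deductible met; 10% of $6,658 = $665.80. That would push OOP to $1,214.80, over the $1,050 cap, so owner pays $1,050 − $549 = $501.

$501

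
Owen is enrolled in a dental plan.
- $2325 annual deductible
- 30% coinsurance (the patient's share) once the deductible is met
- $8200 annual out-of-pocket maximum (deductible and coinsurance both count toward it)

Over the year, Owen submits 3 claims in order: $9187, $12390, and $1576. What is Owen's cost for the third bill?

$99.40

Bill 1, $9187: $2325 finishes the deductible; $6862 goes to coinsurance; 30% of $6862 = $2058.60. Cost to patient: $4383.60. OOP to date $4383.60.
Bill 2, $12390: deductible met; 30% of $12390 = $3717. Patient pays $3717; OOP now $8100.60.
Bill 3, $1576: 30% coinsurance on $1576 = $472.80. Adding that to $8100.60 gives $8573.40, past the $8200 cap; patient pays only $8200 − $8100.60 = $99.40.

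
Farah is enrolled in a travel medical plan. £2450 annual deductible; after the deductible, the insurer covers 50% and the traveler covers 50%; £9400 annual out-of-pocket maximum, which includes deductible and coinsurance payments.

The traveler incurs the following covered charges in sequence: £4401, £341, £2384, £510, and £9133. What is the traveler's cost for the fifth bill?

£4357

Bill 1, £4401: deductible takes £2450, £1951 remains; traveler's 50% is £975.50. Traveler owes £3425.50 (running OOP £3425.50).
Bill 2, £341: deductible already satisfied, so traveler's share is 50% × £341 = £170.50. Cost to traveler: £170.50. OOP to date £3596.
Bill 3, £2384: deductible met; 50% of £2384 = £1192. Traveler pays £1192; OOP now £4788.
Bill 4, £510: deductible met; 50% of £510 = £255. Traveler pays £255; OOP now £5043.
Bill 5, £9133: deductible already satisfied, so traveler's share is 50% × £9133 = £4566.50. That would push OOP to £9609.50, over the £9400 cap, so traveler pays £9400 − £5043 = £4357.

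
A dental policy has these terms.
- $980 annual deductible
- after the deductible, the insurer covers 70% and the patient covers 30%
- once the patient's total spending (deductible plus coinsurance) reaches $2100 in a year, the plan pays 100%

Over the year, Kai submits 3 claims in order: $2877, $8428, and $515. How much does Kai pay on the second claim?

$550.90

#1 ($2877): $980 finishes the deductible; $1897 goes to coinsurance; coinsurance $1897 × 30% = $569.10. Patient owes $1549.10 (running OOP $1549.10).
#2 ($8428): deductible met; 30% of $8428 = $2528.40. OOP would hit $4077.50 > $2100, so the cap limits the patient to $2100 − $1549.10 = $550.90.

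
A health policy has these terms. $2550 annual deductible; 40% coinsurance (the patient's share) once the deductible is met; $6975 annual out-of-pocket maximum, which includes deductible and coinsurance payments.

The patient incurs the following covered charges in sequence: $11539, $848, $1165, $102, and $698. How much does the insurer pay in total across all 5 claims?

Claim 1 — $11539: $2550 to deductible, leaving $8989; coinsurance $8989 × 40% = $3595.60. Patient pays $6145.60; OOP now $6145.60. Plan pays $11539 − $6145.60 = $5393.40.
Claim 2 — $848: 40% coinsurance on $848 = $339.20. Cost to patient: $339.20. OOP to date $6484.80. Plan pays $848 − $339.20 = $508.80.
Claim 3 — $1165: 40% coinsurance on $1165 = $466. Patient owes $466 (running OOP $6950.80). Plan pays $1165 − $466 = $699.
Claim 4 — $102: deductible already satisfied, so patient's share is 40% × $102 = $40.80. Adding that to $6950.80 gives $6991.60, past the $6975 cap; patient pays only $6975 − $6950.80 = $24.20. Insurer: $102 − $24.20 = $77.80.
Claim 5 — $698: deductible already satisfied, so patient's share is 40% × $698 = $279.20. That would push OOP to $7254.20, over the $6975 cap, so patient pays $6975 − $6975 = $0. Plan pays $698 − $0 = $698.
Insurer total = bills − patient's total = $14352 − $6975 = $7377.

$7377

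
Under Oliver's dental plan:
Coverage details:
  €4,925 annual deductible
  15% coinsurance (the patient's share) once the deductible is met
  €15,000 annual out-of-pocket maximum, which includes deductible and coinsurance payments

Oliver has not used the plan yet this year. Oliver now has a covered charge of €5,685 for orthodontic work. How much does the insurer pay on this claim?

€646

Deductible not yet touched, so the first €4,925 of the bill goes to the deductible.
After the €4,925 deductible portion, €5,685 − €4,925 = €760 is subject to coinsurance.
Patient's 15% share of €760 is €114.
Patient responsibility before any cap: €4,925 + €114 = €5,039.
Total out-of-pocket so far would be €0 + €5,039 = €5,039, below the €15,000 cap — no reduction.
The insurer covers the remainder: €5,685 − €5,039 = €646.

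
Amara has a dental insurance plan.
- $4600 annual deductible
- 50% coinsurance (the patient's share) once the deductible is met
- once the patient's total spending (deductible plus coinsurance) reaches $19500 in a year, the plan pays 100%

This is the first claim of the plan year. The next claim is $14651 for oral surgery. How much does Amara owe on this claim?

The full $4600 deductible is still open; $4600 of this bill applies to it.
After the $4600 deductible portion, $14651 − $4600 = $10051 is subject to coinsurance.
Coinsurance: $10051 × 50% = $5025.50.
Patient responsibility before any cap: $4600 + $5025.50 = $9625.50.
Year-to-date out-of-pocket becomes $0 + $9625.50 = $9625.50, still under the $19500 maximum, so no cap applies.

$9625.50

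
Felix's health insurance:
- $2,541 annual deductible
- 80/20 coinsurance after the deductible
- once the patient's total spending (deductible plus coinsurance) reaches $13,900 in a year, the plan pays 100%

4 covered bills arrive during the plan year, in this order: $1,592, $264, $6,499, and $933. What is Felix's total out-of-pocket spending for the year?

Claim 1 — $1,592: all of it applies to the deductible. Patient owes $1,592 (running OOP $1,592).
Claim 2 — $264: entire amount goes to the deductible. Cost to patient: $264. OOP to date $1,856.
Claim 3 — $6,499: $685 finishes the deductible; $5,814 goes to coinsurance; 20% of $5,814 = $1,162.80. Cost to patient: $1,847.80. OOP to date $3,703.80.
Claim 4 — $933: deductible already satisfied, so patient's share is 20% × $933 = $186.60. Patient pays $186.60; OOP now $3,890.40.
Summing the patient's payments: $1,592 + $264 + $1,847.80 + $186.60 = $3,890.40.

$3,890.40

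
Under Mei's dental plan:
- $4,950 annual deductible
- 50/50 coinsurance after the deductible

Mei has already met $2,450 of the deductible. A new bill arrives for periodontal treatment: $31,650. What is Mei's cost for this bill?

$17,075

Remaining deductible: $4,950 − $2,450 = $2,500.
That leaves $31,650 − $2,500 = $29,150 for coinsurance.
Coinsurance: $29,150 × 50% = $14,575.
So the patient owes $2,500 + $14,575 = $17,075.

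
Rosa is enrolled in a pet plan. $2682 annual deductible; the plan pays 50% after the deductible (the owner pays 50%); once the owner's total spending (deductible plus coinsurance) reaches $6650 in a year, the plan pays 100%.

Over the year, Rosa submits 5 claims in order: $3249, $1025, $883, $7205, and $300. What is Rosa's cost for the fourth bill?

$2730.50

Claim 1 — $3249: $2682 to deductible, leaving $567; owner's 50% is $283.50. Owner pays $2965.50; OOP now $2965.50.
Claim 2 — $1025: deductible met; 50% of $1025 = $512.50. Owner owes $512.50 (running OOP $3478).
Claim 3 — $883: deductible already satisfied, so owner's share is 50% × $883 = $441.50. Owner pays $441.50; OOP now $3919.50.
Claim 4 — $7205: 50% coinsurance on $7205 = $3602.50. That would push OOP to $7522, over the $6650 cap, so owner pays $6650 − $3919.50 = $2730.50.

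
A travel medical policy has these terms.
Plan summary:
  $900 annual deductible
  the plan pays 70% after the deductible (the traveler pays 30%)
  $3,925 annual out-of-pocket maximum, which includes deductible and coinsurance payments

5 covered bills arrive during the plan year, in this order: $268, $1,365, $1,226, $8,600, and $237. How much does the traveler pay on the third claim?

Claim 1 ($268): fully absorbed by the deductible. Traveler owes $268 (running OOP $268).
Claim 2 ($1,365): $632 finishes the deductible; $733 goes to coinsurance; traveler's 30% is $219.90. Traveler owes $851.90 (running OOP $1,119.90).
Claim 3 ($1,226): 30% coinsurance on $1,226 = $367.80. Traveler owes $367.80 (running OOP $1,487.70).

$367.80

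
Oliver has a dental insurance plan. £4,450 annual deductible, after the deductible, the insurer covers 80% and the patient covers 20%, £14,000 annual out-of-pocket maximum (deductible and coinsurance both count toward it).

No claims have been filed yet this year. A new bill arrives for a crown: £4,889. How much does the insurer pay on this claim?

Nothing has been paid toward the £4,450 deductible, so the first £4,450 of this charge is applied there.
The remaining £439 (= £4,889 − £4,450) moves to coinsurance.
Patient's 20% share of £439 is £87.80.
That puts the patient's cost at £4,450 + £87.80 = £4,537.80 before any cap.
Total out-of-pocket so far would be £0 + £4,537.80 = £4,537.80, below the £14,000 cap — no reduction.
The insurer covers the remainder: £4,889 − £4,537.80 = £351.20.

£351.20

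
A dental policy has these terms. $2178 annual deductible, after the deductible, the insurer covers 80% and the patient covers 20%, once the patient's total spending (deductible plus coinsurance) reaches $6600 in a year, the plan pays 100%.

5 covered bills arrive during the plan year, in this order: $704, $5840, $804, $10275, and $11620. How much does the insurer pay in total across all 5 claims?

$22643

Claim 1 — $704: all of it applies to the deductible. Patient pays $704; OOP now $704. Plan pays $704 − $704 = $0.
Claim 2 — $5840: $1474 finishes the deductible; $4366 goes to coinsurance; 20% of $4366 = $873.20. Cost to patient: $2347.20. OOP to date $3051.20. Plan pays $5840 − $2347.20 = $3492.80.
Claim 3 — $804: deductible met; 20% of $804 = $160.80. Patient pays $160.80; OOP now $3212. Insurer: $804 − $160.80 = $643.20.
Claim 4 — $10275: deductible met; 20% of $10275 = $2055. Cost to patient: $2055. OOP to date $5267. Plan pays $10275 − $2055 = $8220.
Claim 5 — $11620: deductible met; 20% of $11620 = $2324. Adding that to $5267 gives $7591, past the $6600 cap; patient pays only $6600 − $5267 = $1333. Plan pays $11620 − $1333 = $10287.
Insurer total = bills − patient's total = $29243 − $6600 = $22643.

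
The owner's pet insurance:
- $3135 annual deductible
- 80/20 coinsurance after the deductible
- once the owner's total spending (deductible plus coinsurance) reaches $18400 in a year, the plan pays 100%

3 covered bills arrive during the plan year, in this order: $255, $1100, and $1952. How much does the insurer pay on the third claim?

$137.60

Claim 1 — $255: fully absorbed by the deductible. Owner owes $255 (running OOP $255). Insurer: $255 − $255 = $0.
Claim 2 — $1100: entire amount goes to the deductible. Cost to owner: $1100. OOP to date $1355. Insurer: $1100 − $1100 = $0.
Claim 3 — $1952: $1780 finishes the deductible; $172 goes to coinsurance; owner's 20% is $34.40. Owner owes $1814.40 (running OOP $3169.40). Insurer: $1952 − $1814.40 = $137.60.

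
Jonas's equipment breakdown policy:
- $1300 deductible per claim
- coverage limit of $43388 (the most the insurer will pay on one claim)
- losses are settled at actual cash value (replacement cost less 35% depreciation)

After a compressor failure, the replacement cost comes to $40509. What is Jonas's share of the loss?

Depreciate 35%: the covered value is $40509 × 0.65 = $26330.85.
After the deductible, $26330.85 − $1300 = $25030.85 remains.
That's under the $43388 cap, so the insurer reimburses the full $25030.85.
Business owner's share is the uncovered remainder: $40509 − $25030.85 = $15478.15.

$15478.15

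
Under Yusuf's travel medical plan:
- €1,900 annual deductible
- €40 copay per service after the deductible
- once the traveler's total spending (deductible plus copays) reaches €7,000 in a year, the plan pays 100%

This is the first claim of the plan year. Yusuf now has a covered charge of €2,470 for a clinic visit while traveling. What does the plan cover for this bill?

The full €1,900 deductible is still open; €1,900 of this bill applies to it.
After the €1,900 deductible portion, €2,470 − €1,900 = €570 is subject to the copay.
Copay on this service: €40.
So the traveler owes €1,900 + €40 = €1,940 before any cap.
Cumulative spending €0 + €1,940 = €1,940 stays under the €7,000 maximum.
Insurer pays the balance: €2,470 − €1,940 = €530.

€530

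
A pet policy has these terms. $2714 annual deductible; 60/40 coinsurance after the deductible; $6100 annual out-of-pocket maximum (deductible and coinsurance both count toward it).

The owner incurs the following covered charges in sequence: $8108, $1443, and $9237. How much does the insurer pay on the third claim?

Claim 1 ($8108): $2714 to deductible, leaving $5394; owner's 40% is $2157.60. Cost to owner: $4871.60. OOP to date $4871.60. Insurer: $8108 − $4871.60 = $3236.40.
Claim 2 ($1443): deductible met; 40% of $1443 = $577.20. Owner owes $577.20 (running OOP $5448.80). Insurer: $1443 − $577.20 = $865.80.
Claim 3 ($9237): 40% coinsurance on $9237 = $3694.80. Adding that to $5448.80 gives $9143.60, past the $6100 cap; owner pays only $6100 − $5448.80 = $651.20. Plan pays $9237 − $651.20 = $8585.80.

$8585.80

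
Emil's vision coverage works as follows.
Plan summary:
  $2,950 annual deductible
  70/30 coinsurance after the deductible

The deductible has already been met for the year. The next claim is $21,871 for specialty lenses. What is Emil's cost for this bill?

The deductible is already satisfied, so the full bill goes to coinsurance.
Member's 30% share of $21,871 is $6,561.30.

$6,561.30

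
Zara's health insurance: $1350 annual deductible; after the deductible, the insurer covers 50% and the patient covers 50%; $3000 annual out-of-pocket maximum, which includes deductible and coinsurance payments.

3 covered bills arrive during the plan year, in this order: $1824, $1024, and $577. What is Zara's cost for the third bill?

Claim 1 — $1824: $1350 finishes the deductible; $474 goes to coinsurance; coinsurance $474 × 50% = $237. Cost to patient: $1587. OOP to date $1587.
Claim 2 — $1024: deductible already satisfied, so patient's share is 50% × $1024 = $512. Patient owes $512 (running OOP $2099).
Claim 3 — $577: 50% coinsurance on $577 = $288.50. Patient owes $288.50 (running OOP $2387.50).

$288.50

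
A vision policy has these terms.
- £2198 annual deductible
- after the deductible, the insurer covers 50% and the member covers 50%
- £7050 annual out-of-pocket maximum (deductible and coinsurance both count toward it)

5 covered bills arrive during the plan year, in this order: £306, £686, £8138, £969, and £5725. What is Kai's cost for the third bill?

#1 (£306): all of it applies to the deductible. Member owes £306 (running OOP £306).
#2 (£686): entire amount goes to the deductible. Member pays £686; OOP now £992.
#3 (£8138): £1206 finishes the deductible; £6932 goes to coinsurance; 50% of £6932 = £3466. Member owes £4672 (running OOP £5664).

£4672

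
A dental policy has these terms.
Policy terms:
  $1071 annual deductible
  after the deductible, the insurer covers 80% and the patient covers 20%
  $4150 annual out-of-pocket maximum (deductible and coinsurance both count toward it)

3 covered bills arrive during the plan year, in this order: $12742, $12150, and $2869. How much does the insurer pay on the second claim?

$11405.20

Bill 1, $12742: $1071 to deductible, leaving $11671; coinsurance $11671 × 20% = $2334.20. Patient owes $3405.20 (running OOP $3405.20). Insurer: $12742 − $3405.20 = $9336.80.
Bill 2, $12150: 20% coinsurance on $12150 = $2430. OOP would hit $5835.20 > $4150, so the cap limits the patient to $4150 − $3405.20 = $744.80. Plan pays $12150 − $744.80 = $11405.20.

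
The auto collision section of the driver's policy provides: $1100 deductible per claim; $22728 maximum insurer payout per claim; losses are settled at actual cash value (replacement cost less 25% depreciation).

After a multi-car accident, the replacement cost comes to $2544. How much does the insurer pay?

$808

Depreciate 25%: the covered value is $2544 × 0.75 = $1908.
After the deductible, $1908 − $1100 = $808 remains.
$808 ≤ $22728, so the limit doesn't bind; insurer pays $808.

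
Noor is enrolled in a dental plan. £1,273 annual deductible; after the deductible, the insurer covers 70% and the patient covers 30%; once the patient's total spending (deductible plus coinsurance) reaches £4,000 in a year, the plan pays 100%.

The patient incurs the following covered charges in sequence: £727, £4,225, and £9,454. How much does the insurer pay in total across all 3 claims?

£10,406

#1 (£727): all of it applies to the deductible. Patient pays £727; OOP now £727. Plan pays £727 − £727 = £0.
#2 (£4,225): deductible takes £546, £3,679 remains; coinsurance £3,679 × 30% = £1,103.70. Cost to patient: £1,649.70. OOP to date £2,376.70. Insurer: £4,225 − £1,649.70 = £2,575.30.
#3 (£9,454): deductible met; 30% of £9,454 = £2,836.20. OOP would hit £5,212.90 > £4,000, so the cap limits the patient to £4,000 − £2,376.70 = £1,623.30. Insurer: £9,454 − £1,623.30 = £7,830.70.
Insurer total = bills − patient's total = £14,406 − £4,000 = £10,406.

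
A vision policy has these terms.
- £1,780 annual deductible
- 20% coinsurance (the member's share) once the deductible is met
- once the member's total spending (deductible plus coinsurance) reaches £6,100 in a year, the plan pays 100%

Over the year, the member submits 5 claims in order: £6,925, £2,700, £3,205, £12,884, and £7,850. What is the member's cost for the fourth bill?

Claim 1 (£6,925): £1,780 finishes the deductible; £5,145 goes to coinsurance; member's 20% is £1,029. Member pays £2,809; OOP now £2,809.
Claim 2 (£2,700): deductible already satisfied, so member's share is 20% × £2,700 = £540. Cost to member: £540. OOP to date £3,349.
Claim 3 (£3,205): deductible met; 20% of £3,205 = £641. Member owes £641 (running OOP £3,990).
Claim 4 (£12,884): deductible already satisfied, so member's share is 20% × £12,884 = £2,576.80. Adding that to £3,990 gives £6,566.80, past the £6,100 cap; member pays only £6,100 − £3,990 = £2,110.

£2,110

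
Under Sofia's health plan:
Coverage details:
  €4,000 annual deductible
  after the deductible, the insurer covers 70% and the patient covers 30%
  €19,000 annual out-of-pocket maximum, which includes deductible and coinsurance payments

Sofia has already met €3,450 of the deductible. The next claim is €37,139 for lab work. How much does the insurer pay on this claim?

€3,450 of the €4,000 deductible is already met, leaving €550.
That leaves €37,139 − €550 = €36,589 for coinsurance.
Patient's 30% share of €36,589 is €10,976.70.
So the patient owes €550 + €10,976.70 = €11,526.70 before any cap.
Year-to-date out-of-pocket becomes €3,450 + €11,526.70 = €14,976.70, still under the €19,000 maximum, so no cap applies.
Insurer pays the balance: €37,139 − €11,526.70 = €25,612.30.

€25,612.30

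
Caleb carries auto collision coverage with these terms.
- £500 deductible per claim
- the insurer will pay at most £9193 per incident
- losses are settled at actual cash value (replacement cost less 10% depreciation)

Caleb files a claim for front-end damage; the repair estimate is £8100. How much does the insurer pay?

£6790

Depreciate 10%: the covered value is £8100 × 0.9 = £7290.
After the deductible, £7290 − £500 = £6790 remains.
£6790 is within the £9193 limit, so the insurer pays £6790.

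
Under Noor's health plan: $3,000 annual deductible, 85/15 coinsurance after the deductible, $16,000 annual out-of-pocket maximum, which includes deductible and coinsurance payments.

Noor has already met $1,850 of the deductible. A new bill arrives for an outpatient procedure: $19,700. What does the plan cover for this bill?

$1,850 of the $3,000 deductible is already met, leaving $1,150.
After the $1,150 deductible portion, $19,700 − $1,150 = $18,550 is subject to coinsurance.
15% of $18,550 = $2,782.50 falls to the patient.
That puts the patient's cost at $1,150 + $2,782.50 = $3,932.50 before any cap.
Year-to-date out-of-pocket becomes $1,850 + $3,932.50 = $5,782.50, still under the $16,000 maximum, so no cap applies.
The insurer covers the remainder: $19,700 − $3,932.50 = $15,767.50.

$15,767.50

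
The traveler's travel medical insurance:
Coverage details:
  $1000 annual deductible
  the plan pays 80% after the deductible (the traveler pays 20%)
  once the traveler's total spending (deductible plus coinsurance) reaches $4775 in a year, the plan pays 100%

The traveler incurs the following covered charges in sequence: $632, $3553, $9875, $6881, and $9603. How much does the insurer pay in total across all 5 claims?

Bill 1, $632: fully absorbed by the deductible. Traveler pays $632; OOP now $632. Plan pays $632 − $632 = $0.
Bill 2, $3553: $368 finishes the deductible; $3185 goes to coinsurance; coinsurance $3185 × 20% = $637. Traveler pays $1005; OOP now $1637. Plan pays $3553 − $1005 = $2548.
Bill 3, $9875: deductible already satisfied, so traveler's share is 20% × $9875 = $1975. Traveler pays $1975; OOP now $3612. Plan pays $9875 − $1975 = $7900.
Bill 4, $6881: 20% coinsurance on $6881 = $1376.20. That would push OOP to $4988.20, over the $4775 cap, so traveler pays $4775 − $3612 = $1163. Plan pays $6881 − $1163 = $5718.
Bill 5, $9603: 20% coinsurance on $9603 = $1920.60. That would push OOP to $6695.60, over the $4775 cap, so traveler pays $4775 − $4775 = $0. Plan pays $9603 − $0 = $9603.
Insurer total = bills − traveler's total = $30544 − $4775 = $25769.

$25769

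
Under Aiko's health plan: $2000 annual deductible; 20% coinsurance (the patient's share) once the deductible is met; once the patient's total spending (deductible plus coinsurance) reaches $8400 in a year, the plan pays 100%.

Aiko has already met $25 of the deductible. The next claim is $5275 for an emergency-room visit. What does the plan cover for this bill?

Remaining deductible: $2000 − $25 = $1975.
The remaining $3300 (= $5275 − $1975) moves to coinsurance.
Coinsurance: $3300 × 20% = $660.
Patient responsibility before any cap: $1975 + $660 = $2635.
Year-to-date out-of-pocket becomes $25 + $2635 = $2660, still under the $8400 maximum, so no cap applies.
The plan picks up $5275 − $2635 = $2640.

$2640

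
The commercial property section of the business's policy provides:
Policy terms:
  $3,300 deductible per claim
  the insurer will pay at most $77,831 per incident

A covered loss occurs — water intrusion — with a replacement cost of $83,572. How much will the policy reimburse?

$77,831

Less the $3,300 deductible: $83,572 − $3,300 = $80,272.
Since $80,272 > $77,831, the payout is capped at $77,831.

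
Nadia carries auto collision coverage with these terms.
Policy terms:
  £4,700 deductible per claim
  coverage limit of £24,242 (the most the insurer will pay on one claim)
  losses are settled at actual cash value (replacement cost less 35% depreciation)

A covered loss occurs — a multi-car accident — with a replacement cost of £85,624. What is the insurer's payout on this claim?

£24,242

Depreciate 35%: the covered value is £85,624 × 0.65 = £55,655.60.
Less the £4,700 deductible: £55,655.60 − £4,700 = £50,955.60.
The £24,242 per-incident cap binds; insurer pays £24,242.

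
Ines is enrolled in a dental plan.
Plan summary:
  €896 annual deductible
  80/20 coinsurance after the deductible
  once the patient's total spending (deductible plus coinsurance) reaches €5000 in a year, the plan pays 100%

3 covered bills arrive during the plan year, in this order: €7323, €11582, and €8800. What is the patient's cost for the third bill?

Bill 1, €7323: €896 to deductible, leaving €6427; patient's 20% is €1285.40. Patient pays €2181.40; OOP now €2181.40.
Bill 2, €11582: deductible already satisfied, so patient's share is 20% × €11582 = €2316.40. Patient owes €2316.40 (running OOP €4497.80).
Bill 3, €8800: deductible met; 20% of €8800 = €1760. That would push OOP to €6257.80, over the €5000 cap, so patient pays €5000 − €4497.80 = €502.20.

€502.20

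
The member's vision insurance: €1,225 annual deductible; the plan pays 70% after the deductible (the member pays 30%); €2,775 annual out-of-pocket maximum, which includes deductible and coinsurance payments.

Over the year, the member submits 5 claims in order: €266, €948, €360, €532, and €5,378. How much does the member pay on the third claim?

€115.70

#1 (€266): entire amount goes to the deductible. Cost to member: €266. OOP to date €266.
#2 (€948): all of it applies to the deductible. Member pays €948; OOP now €1,214.
#3 (€360): €11 finishes the deductible; €349 goes to coinsurance; member's 30% is €104.70. Member pays €115.70; OOP now €1,329.70.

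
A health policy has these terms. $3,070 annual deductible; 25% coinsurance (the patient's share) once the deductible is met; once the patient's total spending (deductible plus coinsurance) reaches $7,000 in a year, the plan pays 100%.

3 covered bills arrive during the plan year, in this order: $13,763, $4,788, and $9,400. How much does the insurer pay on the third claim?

$9,340.25

#1 ($13,763): $3,070 to deductible, leaving $10,693; patient's 25% is $2,673.25. Patient owes $5,743.25 (running OOP $5,743.25). Insurer: $13,763 − $5,743.25 = $8,019.75.
#2 ($4,788): deductible met; 25% of $4,788 = $1,197. Patient pays $1,197; OOP now $6,940.25. Plan pays $4,788 − $1,197 = $3,591.
#3 ($9,400): deductible met; 25% of $9,400 = $2,350. That would push OOP to $9,290.25, over the $7,000 cap, so patient pays $7,000 − $6,940.25 = $59.75. Insurer: $9,400 − $59.75 = $9,340.25.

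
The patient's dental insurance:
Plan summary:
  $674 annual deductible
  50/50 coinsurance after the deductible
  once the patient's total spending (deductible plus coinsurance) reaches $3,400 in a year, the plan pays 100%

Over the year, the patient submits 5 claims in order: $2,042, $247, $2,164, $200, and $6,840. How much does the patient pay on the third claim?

$1,082

Bill 1, $2,042: $674 to deductible, leaving $1,368; patient's 50% is $684. Patient owes $1,358 (running OOP $1,358).
Bill 2, $247: 50% coinsurance on $247 = $123.50. Cost to patient: $123.50. OOP to date $1,481.50.
Bill 3, $2,164: deductible already satisfied, so patient's share is 50% × $2,164 = $1,082. Patient pays $1,082; OOP now $2,563.50.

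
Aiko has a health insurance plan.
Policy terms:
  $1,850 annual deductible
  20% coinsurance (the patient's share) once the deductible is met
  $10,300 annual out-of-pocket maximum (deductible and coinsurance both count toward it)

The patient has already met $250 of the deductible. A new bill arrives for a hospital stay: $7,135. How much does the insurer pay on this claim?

$4,428

Remaining deductible: $1,850 − $250 = $1,600.
That leaves $7,135 − $1,600 = $5,535 for coinsurance.
Coinsurance: $5,535 × 20% = $1,107.
That puts the patient's cost at $1,600 + $1,107 = $2,707 before any cap.
Cumulative spending $250 + $2,707 = $2,957 stays under the $10,300 maximum.
The plan picks up $7,135 − $2,707 = $4,428.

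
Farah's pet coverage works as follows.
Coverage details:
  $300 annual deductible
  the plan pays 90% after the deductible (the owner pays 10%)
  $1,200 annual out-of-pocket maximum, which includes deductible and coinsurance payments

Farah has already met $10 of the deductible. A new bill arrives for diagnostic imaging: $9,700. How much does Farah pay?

$1,190

$10 of the $300 deductible is already met, leaving $290.
After the $290 deductible portion, $9,700 − $290 = $9,410 is subject to coinsurance.
Owner's 10% share of $9,410 is $941.
Owner responsibility before any cap: $290 + $941 = $1,231.
That would bring total out-of-pocket to $1,241, past the $1,200 cap. The owner is capped at $1,200 − $10 = $1,190 on this claim.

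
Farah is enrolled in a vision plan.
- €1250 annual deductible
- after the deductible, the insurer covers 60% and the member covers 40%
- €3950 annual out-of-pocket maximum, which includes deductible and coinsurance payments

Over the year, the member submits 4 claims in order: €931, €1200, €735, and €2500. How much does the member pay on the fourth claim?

€1000

Claim 1 (€931): all of it applies to the deductible. Member pays €931; OOP now €931.
Claim 2 (€1200): €319 finishes the deductible; €881 goes to coinsurance; coinsurance €881 × 40% = €352.40. Cost to member: €671.40. OOP to date €1602.40.
Claim 3 (€735): deductible already satisfied, so member's share is 40% × €735 = €294. Cost to member: €294. OOP to date €1896.40.
Claim 4 (€2500): deductible already satisfied, so member's share is 40% × €2500 = €1000. Member pays €1000; OOP now €2896.40.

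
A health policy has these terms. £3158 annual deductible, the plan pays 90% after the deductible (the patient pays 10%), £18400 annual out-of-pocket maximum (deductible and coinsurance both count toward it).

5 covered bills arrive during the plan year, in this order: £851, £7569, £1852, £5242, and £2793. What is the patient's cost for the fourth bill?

#1 (£851): fully absorbed by the deductible. Patient owes £851 (running OOP £851).
#2 (£7569): £2307 finishes the deductible; £5262 goes to coinsurance; patient's 10% is £526.20. Patient owes £2833.20 (running OOP £3684.20).
#3 (£1852): 10% coinsurance on £1852 = £185.20. Patient pays £185.20; OOP now £3869.40.
#4 (£5242): 10% coinsurance on £5242 = £524.20. Patient pays £524.20; OOP now £4393.60.

£524.20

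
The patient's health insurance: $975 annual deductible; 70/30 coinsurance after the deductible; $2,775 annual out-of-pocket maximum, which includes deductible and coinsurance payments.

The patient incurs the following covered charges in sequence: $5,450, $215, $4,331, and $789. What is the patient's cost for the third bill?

$393

Claim 1 — $5,450: $975 to deductible, leaving $4,475; patient's 30% is $1,342.50. Cost to patient: $2,317.50. OOP to date $2,317.50.
Claim 2 — $215: deductible met; 30% of $215 = $64.50. Cost to patient: $64.50. OOP to date $2,382.
Claim 3 — $4,331: deductible already satisfied, so patient's share is 30% × $4,331 = $1,299.30. OOP would hit $3,681.30 > $2,775, so the cap limits the patient to $2,775 − $2,382 = $393.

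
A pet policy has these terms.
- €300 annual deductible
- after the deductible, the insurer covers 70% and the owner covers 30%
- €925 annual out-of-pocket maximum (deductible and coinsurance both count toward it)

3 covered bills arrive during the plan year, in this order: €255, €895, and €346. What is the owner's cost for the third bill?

€103.80

#1 (€255): all of it applies to the deductible. Cost to owner: €255. OOP to date €255.
#2 (€895): €45 to deductible, leaving €850; coinsurance €850 × 30% = €255. Owner pays €300; OOP now €555.
#3 (€346): deductible met; 30% of €346 = €103.80. Owner owes €103.80 (running OOP €658.80).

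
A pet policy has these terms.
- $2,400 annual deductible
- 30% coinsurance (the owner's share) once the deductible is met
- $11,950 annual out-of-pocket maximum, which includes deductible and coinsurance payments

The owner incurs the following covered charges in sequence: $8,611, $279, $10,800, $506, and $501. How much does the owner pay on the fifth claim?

$150.30

Claim 1 ($8,611): $2,400 to deductible, leaving $6,211; 30% of $6,211 = $1,863.30. Cost to owner: $4,263.30. OOP to date $4,263.30.
Claim 2 ($279): deductible already satisfied, so owner's share is 30% × $279 = $83.70. Owner owes $83.70 (running OOP $4,347).
Claim 3 ($10,800): deductible already satisfied, so owner's share is 30% × $10,800 = $3,240. Owner owes $3,240 (running OOP $7,587).
Claim 4 ($506): deductible already satisfied, so owner's share is 30% × $506 = $151.80. Owner pays $151.80; OOP now $7,738.80.
Claim 5 ($501): 30% coinsurance on $501 = $150.30. Cost to owner: $150.30. OOP to date $7,889.10.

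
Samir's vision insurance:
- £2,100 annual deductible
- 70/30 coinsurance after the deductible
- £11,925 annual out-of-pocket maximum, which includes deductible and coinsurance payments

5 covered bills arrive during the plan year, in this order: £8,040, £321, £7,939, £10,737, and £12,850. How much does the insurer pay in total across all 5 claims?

#1 (£8,040): deductible takes £2,100, £5,940 remains; coinsurance £5,940 × 30% = £1,782. Member owes £3,882 (running OOP £3,882). Plan pays £8,040 − £3,882 = £4,158.
#2 (£321): 30% coinsurance on £321 = £96.30. Cost to member: £96.30. OOP to date £3,978.30. Plan pays £321 − £96.30 = £224.70.
#3 (£7,939): 30% coinsurance on £7,939 = £2,381.70. Member pays £2,381.70; OOP now £6,360. Insurer: £7,939 − £2,381.70 = £5,557.30.
#4 (£10,737): deductible met; 30% of £10,737 = £3,221.10. Member owes £3,221.10 (running OOP £9,581.10). Insurer: £10,737 − £3,221.10 = £7,515.90.
#5 (£12,850): deductible met; 30% of £12,850 = £3,855. OOP would hit £13,436.10 > £11,925, so the cap limits the member to £11,925 − £9,581.10 = £2,343.90. Insurer: £12,850 − £2,343.90 = £10,506.10.
Insurer total: £4,158 + £224.70 + £5,557.30 + £7,515.90 + £10,506.10 = £27,962.

£27,962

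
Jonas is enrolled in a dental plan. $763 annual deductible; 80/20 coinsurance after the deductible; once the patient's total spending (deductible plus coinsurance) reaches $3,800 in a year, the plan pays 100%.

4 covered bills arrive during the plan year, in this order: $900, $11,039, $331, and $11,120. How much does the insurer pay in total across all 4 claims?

$19,590

Claim 1 — $900: deductible takes $763, $137 remains; 20% of $137 = $27.40. Cost to patient: $790.40. OOP to date $790.40. Insurer: $900 − $790.40 = $109.60.
Claim 2 — $11,039: 20% coinsurance on $11,039 = $2,207.80. Cost to patient: $2,207.80. OOP to date $2,998.20. Plan pays $11,039 − $2,207.80 = $8,831.20.
Claim 3 — $331: deductible already satisfied, so patient's share is 20% × $331 = $66.20. Patient owes $66.20 (running OOP $3,064.40). Insurer: $331 − $66.20 = $264.80.
Claim 4 — $11,120: deductible met; 20% of $11,120 = $2,224. That would push OOP to $5,288.40, over the $3,800 cap, so patient pays $3,800 − $3,064.40 = $735.60. Plan pays $11,120 − $735.60 = $10,384.40.
Insurer total = bills − patient's total = $23,390 − $3,800 = $19,590.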